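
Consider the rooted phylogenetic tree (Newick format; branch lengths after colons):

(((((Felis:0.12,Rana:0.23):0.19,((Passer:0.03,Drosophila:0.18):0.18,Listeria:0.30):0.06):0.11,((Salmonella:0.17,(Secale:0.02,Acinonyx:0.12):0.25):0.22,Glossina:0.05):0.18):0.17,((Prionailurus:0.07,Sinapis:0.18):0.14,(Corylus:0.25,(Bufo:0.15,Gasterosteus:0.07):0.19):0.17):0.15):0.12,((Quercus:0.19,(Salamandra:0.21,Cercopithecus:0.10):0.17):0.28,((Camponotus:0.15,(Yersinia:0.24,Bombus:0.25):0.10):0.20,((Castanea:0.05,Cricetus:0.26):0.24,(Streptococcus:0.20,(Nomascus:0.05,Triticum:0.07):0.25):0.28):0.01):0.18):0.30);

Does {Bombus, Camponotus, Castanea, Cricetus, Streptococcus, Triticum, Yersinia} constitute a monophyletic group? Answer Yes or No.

The MRCA of the listed taxa subtends ((Camponotus,(Yersinia,Bombus)),((Castanea,Cricetus),(Streptococcus,(Nomascus,Triticum)))).
That clade also contains Nomascus, which is not in the proposed group, so the group is not monophyletic.

No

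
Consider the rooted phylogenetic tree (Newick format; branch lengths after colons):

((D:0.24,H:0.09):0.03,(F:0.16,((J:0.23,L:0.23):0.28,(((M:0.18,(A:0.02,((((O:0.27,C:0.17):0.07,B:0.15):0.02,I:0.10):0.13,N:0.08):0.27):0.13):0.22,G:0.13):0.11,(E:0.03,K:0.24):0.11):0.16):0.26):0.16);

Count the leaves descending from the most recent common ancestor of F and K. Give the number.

13

The MRCA of F and K is the node subtending (F,((J,L),(((M,(A,((((O,C),B),I),N))),G),(E,K)))).
That clade contains 13 terminal taxa: A, B, C, E, F, G, I, J, K, L, M, N, O.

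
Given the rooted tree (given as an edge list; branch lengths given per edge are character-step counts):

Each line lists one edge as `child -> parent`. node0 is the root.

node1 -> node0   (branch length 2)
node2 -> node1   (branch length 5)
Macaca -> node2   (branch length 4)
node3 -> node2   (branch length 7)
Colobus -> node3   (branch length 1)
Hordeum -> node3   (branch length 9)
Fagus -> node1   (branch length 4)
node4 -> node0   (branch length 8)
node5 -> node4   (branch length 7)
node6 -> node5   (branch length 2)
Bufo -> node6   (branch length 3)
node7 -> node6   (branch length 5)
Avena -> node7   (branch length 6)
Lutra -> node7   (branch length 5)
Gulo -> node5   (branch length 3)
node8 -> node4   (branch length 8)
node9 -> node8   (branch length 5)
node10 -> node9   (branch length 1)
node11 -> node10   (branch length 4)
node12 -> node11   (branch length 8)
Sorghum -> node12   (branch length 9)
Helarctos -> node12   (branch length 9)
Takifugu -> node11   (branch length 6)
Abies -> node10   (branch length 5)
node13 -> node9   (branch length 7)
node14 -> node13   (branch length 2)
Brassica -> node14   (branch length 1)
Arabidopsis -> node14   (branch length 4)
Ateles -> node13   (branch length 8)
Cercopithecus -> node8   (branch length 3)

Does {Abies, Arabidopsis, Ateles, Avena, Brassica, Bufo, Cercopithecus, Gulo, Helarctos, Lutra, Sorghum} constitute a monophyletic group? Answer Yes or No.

The MRCA of the listed taxa subtends (((Bufo,(Avena,Lutra)),Gulo),(((((Sorghum,Helarctos),Takifugu),Abies),((Brassica,Arabidopsis),Ateles)),Cercopithecus)).
That clade also contains Takifugu, which is not in the proposed group, so the group is not monophyletic.

No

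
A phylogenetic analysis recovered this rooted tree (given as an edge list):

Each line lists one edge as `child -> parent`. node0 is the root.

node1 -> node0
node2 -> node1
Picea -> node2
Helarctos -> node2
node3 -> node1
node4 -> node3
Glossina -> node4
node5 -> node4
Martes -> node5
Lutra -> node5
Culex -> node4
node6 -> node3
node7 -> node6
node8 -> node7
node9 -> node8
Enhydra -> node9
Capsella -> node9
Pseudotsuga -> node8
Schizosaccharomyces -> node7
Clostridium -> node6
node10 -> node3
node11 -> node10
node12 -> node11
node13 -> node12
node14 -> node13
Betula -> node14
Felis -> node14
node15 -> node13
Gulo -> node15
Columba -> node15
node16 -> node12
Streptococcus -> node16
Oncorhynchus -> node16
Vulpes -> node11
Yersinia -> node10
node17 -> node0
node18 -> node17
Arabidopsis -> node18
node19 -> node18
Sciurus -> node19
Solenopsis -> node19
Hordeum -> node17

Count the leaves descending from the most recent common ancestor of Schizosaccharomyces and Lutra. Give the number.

17

The MRCA of Schizosaccharomyces and Lutra is the node subtending ((Glossina,(Martes,Lutra),Culex),((((Enhydra,Capsella),Pseudotsuga),Schizosaccharomyces),Clostridium),(((((Betula,Felis),(Gulo,Columba)),(Streptococcus,Oncorhynchus)),Vulpes),Yersinia)).
That clade contains 17 terminal taxa: Betula, Capsella, Clostridium, Columba, Culex, Enhydra, Felis, Glossina, Gulo, Lutra, Martes, Oncorhynchus, Pseudotsuga, Schizosaccharomyces, Streptococcus, Vulpes, Yersinia.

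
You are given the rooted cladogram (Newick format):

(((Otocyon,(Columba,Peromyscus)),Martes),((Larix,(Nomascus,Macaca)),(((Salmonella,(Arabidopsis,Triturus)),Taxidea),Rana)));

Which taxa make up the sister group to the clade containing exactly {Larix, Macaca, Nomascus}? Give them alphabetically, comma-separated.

Arabidopsis, Rana, Salmonella, Taxidea, Triturus

The clade containing exactly {Larix, Macaca, Nomascus} attaches to the tree at the node subtending ((Larix,(Nomascus,Macaca)),(((Salmonella,(Arabidopsis,Triturus)),Taxidea),Rana)).
The other lineage descending from that same node — the sister group — is (((Salmonella,(Arabidopsis,Triturus)),Taxidea),Rana); its 5 tips in alphabetical order are the answer.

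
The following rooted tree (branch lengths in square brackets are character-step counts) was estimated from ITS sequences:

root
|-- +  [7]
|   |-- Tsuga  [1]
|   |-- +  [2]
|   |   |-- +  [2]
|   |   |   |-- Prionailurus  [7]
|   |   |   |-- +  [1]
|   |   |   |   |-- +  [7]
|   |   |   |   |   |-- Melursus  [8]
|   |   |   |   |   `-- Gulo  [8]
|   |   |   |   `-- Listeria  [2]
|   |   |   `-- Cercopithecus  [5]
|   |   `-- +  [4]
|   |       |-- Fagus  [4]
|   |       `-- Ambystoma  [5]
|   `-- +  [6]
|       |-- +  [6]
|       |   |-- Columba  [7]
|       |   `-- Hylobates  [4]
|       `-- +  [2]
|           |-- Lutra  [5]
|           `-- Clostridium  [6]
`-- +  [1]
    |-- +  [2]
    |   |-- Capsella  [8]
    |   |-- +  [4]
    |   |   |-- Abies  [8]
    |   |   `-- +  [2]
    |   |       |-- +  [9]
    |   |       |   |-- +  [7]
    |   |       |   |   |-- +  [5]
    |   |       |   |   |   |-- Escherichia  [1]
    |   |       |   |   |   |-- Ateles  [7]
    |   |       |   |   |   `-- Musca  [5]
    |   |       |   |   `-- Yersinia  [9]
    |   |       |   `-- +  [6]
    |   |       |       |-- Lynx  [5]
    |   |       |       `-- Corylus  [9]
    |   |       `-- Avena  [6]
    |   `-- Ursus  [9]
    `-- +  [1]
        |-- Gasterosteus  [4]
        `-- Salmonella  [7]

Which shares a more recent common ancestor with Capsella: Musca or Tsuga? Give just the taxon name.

Musca

The MRCA of Capsella and Musca subtends (Capsella,(Abies,((((Escherichia,Ateles,Musca),Yersinia),(Lynx,Corylus)),Avena)),Ursus) (10 taxa).
The MRCA of Capsella and Tsuga is the root, subtending the entire tree (24 taxa).
The first is nested inside the second, so Capsella shares a more recent common ancestor with Musca.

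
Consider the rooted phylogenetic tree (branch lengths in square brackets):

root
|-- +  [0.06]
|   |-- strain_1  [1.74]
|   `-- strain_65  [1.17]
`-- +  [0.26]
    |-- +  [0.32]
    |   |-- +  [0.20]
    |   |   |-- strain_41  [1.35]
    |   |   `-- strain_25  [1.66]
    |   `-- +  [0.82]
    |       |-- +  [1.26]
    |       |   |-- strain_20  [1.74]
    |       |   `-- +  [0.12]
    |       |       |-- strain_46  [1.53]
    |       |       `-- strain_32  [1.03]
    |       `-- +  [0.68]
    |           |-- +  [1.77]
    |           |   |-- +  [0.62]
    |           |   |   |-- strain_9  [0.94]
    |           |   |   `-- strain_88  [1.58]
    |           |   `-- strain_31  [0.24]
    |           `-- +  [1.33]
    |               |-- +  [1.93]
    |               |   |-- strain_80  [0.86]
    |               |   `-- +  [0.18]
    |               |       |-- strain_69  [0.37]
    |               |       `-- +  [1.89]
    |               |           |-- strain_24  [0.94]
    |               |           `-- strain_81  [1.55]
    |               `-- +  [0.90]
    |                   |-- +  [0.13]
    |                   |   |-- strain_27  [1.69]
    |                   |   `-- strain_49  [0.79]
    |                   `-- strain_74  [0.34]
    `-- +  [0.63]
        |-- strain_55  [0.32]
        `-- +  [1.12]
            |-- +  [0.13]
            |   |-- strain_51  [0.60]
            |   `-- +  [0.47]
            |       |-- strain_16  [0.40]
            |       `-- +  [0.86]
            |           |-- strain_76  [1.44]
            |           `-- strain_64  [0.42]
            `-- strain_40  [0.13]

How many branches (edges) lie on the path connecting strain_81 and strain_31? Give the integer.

The MRCA of strain_81 and strain_31 is the node subtending (((strain_9,strain_88),strain_31),((strain_80,(strain_69,(strain_24,strain_81))),((strain_27,strain_49),strain_74))).
From strain_81 up to that node: 5 branches. From strain_31 up to the same node: 2 branches. Total: 5 + 2 = 7.

7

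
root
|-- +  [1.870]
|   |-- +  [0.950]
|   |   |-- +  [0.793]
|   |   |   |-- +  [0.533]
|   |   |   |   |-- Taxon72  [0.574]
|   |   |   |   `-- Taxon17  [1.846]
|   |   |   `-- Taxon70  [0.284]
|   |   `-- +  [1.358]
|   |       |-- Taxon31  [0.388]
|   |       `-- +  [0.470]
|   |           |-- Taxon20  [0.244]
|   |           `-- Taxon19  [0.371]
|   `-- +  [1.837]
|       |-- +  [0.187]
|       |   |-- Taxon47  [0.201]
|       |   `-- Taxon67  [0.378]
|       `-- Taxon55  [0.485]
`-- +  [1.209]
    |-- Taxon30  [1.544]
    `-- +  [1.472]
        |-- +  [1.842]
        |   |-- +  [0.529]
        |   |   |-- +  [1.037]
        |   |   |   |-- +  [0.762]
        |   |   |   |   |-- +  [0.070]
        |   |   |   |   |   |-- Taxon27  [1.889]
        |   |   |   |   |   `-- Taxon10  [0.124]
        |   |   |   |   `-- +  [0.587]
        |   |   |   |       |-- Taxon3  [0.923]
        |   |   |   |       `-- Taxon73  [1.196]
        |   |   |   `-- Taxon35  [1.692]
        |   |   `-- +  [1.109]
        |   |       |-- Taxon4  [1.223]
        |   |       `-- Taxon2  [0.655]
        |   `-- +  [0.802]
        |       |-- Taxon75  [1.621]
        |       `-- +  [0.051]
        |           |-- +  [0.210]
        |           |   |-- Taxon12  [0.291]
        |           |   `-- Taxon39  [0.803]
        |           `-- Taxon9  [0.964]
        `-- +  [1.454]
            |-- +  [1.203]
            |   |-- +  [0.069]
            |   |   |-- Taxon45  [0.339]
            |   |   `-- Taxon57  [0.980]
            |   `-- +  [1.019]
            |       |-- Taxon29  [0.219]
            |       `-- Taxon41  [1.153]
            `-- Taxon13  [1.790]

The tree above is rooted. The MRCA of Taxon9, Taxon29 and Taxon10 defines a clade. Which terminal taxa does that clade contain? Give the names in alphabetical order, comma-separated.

Tracing Taxon9: it sits inside ((Taxon12,Taxon39),Taxon9).
Tracing Taxon29: it sits inside (Taxon29,Taxon41).
Tracing Taxon10: it sits inside (Taxon27,Taxon10).
The smallest clade enclosing all 3 is ((((((Taxon27,Taxon10),(Taxon3,Taxon73)),Taxon35),(Taxon4,Taxon2)),(Taxon75,((Taxon12,Taxon39),Taxon9))),(((Taxon45,Taxon57),(Taxon29,Taxon41)),Taxon13)); the answer is its 16 terminal taxa in alphabetical order.

Taxon10, Taxon12, Taxon13, Taxon2, Taxon27, Taxon29, Taxon3, Taxon35, Taxon39, Taxon4, Taxon41, Taxon45, Taxon57, Taxon73, Taxon75, Taxon9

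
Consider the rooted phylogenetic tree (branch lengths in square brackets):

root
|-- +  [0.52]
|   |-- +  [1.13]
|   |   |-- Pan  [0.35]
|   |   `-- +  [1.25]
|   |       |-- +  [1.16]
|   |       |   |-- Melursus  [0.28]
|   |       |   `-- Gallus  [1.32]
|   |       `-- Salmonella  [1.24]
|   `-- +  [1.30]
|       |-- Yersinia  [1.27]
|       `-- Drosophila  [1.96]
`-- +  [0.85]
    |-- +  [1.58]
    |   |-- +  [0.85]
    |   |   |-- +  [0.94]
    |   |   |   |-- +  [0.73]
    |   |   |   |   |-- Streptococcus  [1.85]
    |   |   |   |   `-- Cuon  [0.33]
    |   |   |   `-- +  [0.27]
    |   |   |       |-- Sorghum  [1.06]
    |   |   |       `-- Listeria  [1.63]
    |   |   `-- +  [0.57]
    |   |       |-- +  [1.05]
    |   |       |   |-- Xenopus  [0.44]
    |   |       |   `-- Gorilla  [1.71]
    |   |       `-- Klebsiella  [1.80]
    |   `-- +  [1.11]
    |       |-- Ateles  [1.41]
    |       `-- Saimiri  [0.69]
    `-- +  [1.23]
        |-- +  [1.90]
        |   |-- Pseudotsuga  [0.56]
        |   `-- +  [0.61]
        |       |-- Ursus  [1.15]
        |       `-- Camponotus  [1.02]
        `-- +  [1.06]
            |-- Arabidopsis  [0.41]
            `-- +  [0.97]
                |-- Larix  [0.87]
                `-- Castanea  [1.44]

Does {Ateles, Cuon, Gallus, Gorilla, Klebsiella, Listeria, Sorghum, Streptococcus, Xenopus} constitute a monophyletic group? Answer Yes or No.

The MRCA of the listed taxa is the root, so the smallest clade containing them is the whole tree.
That clade also contains Arabidopsis, Camponotus, Castanea, Drosophila, Larix, Melursus, Pan, Pseudotsuga, Saimiri, Salmonella, Ursus, Yersinia, which are not in the proposed group, so the group is not monophyletic.

No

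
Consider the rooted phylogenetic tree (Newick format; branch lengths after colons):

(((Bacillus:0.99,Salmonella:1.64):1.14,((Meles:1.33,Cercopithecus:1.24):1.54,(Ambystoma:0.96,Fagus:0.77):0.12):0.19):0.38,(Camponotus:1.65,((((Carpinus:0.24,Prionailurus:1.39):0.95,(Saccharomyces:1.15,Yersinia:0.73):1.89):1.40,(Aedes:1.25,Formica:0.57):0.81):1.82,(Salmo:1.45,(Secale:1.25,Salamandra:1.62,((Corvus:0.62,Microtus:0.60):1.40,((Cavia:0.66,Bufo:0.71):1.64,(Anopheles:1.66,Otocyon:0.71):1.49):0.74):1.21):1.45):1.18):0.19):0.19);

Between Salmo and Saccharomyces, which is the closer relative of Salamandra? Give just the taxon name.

Salmo

The MRCA of Salamandra and Salmo subtends (Salmo,(Secale,Salamandra,((Corvus,Microtus),((Cavia,Bufo),(Anopheles,Otocyon))))) (9 taxa).
The MRCA of Salamandra and Saccharomyces subtends ((((Carpinus,Prionailurus),(Saccharomyces,Yersinia)),(Aedes,Formica)),(Salmo,(Secale,Salamandra,((Corvus,Microtus),((Cavia,Bufo),(Anopheles,Otocyon)))))) (15 taxa).
The first is nested inside the second, so Salamandra shares a more recent common ancestor with Salmo.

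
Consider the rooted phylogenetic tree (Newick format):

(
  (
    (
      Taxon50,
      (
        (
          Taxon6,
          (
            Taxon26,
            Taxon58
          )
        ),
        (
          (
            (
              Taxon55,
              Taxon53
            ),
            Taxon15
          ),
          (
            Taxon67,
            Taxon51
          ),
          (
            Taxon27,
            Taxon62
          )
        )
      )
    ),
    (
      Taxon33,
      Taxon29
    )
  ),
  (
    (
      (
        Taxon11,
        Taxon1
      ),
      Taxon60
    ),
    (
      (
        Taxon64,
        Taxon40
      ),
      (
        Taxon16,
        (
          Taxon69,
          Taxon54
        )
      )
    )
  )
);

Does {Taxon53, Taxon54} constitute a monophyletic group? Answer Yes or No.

No

The MRCA of the listed taxa is the root, so the smallest clade containing them is the whole tree.
That clade also contains Taxon1, Taxon11, Taxon15, Taxon16, Taxon26, Taxon27, Taxon29, Taxon33, Taxon40, Taxon50, Taxon51, Taxon55, Taxon58, Taxon6, Taxon60, Taxon62, Taxon64, Taxon67, Taxon69, which are not in the proposed group, so the group is not monophyletic.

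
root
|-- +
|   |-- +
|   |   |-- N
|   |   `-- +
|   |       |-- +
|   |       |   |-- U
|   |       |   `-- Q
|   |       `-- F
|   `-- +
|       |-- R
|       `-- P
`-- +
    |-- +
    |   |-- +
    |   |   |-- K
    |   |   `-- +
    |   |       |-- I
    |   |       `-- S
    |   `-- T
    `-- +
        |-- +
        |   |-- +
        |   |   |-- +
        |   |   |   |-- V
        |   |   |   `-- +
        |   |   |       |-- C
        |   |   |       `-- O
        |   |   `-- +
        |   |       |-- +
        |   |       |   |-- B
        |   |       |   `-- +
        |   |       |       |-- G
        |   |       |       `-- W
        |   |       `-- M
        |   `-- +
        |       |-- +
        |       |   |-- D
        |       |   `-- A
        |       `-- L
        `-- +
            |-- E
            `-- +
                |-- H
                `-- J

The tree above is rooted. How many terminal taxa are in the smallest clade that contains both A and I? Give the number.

17

The MRCA of A and I is the node subtending (((K,(I,S)),T),((((V,(C,O)),((B,(G,W)),M)),((D,A),L)),(E,(H,J)))).
That clade contains 17 terminal taxa: A, B, C, D, E, G, H, I, J, K, L, M, O, S, T, V, W.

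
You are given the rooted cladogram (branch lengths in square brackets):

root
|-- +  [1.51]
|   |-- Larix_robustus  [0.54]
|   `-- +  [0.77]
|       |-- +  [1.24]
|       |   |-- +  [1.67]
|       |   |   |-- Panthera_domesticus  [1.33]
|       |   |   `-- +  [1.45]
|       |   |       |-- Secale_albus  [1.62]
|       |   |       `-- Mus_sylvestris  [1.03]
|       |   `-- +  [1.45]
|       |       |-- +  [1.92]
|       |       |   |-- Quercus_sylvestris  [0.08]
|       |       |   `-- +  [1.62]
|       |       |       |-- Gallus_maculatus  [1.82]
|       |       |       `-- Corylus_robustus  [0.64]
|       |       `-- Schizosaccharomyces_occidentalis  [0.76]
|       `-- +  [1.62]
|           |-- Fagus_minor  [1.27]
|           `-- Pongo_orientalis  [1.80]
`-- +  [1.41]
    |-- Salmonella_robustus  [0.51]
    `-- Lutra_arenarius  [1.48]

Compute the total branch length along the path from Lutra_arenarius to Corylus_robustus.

12.04

The path runs Lutra_arenarius → … → MRCA → … → Corylus_robustus; the MRCA is the root of the tree.
Branch lengths along that path: 1.48 + 1.41 + 1.51 + 0.77 + 1.24 + 1.45 + 1.92 + 1.62 + 0.64 = 12.04.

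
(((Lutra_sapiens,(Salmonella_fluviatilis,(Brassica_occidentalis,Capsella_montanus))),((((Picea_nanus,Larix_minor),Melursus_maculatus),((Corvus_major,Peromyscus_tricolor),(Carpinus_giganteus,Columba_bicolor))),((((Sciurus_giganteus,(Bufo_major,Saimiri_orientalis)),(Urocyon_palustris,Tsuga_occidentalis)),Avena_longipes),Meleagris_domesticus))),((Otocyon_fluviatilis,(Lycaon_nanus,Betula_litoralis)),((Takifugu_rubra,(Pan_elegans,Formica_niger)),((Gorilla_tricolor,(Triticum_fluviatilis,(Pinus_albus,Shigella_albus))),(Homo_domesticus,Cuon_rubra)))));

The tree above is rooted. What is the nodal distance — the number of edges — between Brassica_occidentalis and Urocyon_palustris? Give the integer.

10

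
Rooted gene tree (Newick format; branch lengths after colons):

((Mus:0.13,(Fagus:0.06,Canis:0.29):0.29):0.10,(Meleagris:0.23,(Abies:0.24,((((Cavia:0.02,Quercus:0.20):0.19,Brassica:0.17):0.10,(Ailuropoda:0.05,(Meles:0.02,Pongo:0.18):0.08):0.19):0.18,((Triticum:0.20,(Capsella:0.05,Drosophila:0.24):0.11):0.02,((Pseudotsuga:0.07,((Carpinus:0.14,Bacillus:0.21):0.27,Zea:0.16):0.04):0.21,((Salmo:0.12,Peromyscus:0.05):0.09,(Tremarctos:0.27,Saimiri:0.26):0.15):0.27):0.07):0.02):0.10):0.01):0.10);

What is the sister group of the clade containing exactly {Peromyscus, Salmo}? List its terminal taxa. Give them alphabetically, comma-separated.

Saimiri, Tremarctos

The clade containing exactly {Peromyscus, Salmo} attaches to the tree at the node subtending ((Salmo,Peromyscus),(Tremarctos,Saimiri)).
The other lineage descending from that same node — the sister group — is (Tremarctos,Saimiri); its 2 tips in alphabetical order are the answer.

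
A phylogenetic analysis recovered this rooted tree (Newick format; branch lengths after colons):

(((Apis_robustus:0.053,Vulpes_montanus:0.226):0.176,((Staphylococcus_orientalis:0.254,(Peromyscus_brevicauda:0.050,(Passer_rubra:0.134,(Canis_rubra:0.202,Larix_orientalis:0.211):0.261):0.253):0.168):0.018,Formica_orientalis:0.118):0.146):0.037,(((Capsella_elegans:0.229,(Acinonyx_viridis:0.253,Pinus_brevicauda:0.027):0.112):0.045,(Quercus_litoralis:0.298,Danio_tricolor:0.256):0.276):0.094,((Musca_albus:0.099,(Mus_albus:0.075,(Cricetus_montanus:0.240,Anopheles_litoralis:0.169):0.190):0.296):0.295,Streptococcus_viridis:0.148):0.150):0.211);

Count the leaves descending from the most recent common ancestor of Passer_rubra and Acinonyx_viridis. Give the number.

18

The MRCA of Passer_rubra and Acinonyx_viridis is the root, so the clade is the entire tree.
That clade contains 18 terminal taxa: Acinonyx_viridis, Anopheles_litoralis, Apis_robustus, Canis_rubra, Capsella_elegans, Cricetus_montanus, Danio_tricolor, Formica_orientalis, Larix_orientalis, Mus_albus, Musca_albus, Passer_rubra, Peromyscus_brevicauda, Pinus_brevicauda, Quercus_litoralis, Staphylococcus_orientalis, Streptococcus_viridis, Vulpes_montanus.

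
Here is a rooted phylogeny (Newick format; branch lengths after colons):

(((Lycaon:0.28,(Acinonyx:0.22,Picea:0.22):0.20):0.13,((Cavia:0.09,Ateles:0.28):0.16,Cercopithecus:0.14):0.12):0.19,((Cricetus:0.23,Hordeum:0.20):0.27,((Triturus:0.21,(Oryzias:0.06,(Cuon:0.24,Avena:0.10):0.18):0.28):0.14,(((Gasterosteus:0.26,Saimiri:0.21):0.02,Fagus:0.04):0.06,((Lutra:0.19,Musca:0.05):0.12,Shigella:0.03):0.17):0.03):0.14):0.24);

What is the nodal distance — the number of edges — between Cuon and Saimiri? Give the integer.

8

The MRCA of Cuon and Saimiri is the node subtending ((Triturus,(Oryzias,(Cuon,Avena))),(((Gasterosteus,Saimiri),Fagus),((Lutra,Musca),Shigella))).
From Cuon up to that node: 4 branches. From Saimiri up to the same node: 4 branches. Total: 4 + 4 = 8.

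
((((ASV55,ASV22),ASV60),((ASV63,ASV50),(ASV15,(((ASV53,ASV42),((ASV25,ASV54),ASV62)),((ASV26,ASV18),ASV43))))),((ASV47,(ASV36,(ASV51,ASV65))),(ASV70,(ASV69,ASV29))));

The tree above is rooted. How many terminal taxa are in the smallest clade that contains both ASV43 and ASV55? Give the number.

14

The MRCA of ASV43 and ASV55 is the node subtending (((ASV55,ASV22),ASV60),((ASV63,ASV50),(ASV15,(((ASV53,ASV42),((ASV25,ASV54),ASV62)),((ASV26,ASV18),ASV43))))).
That clade contains 14 terminal taxa: ASV15, ASV18, ASV22, ASV25, ASV26, ASV42, ASV43, ASV50, ASV53, ASV54, ASV55, ASV60, ASV62, ASV63.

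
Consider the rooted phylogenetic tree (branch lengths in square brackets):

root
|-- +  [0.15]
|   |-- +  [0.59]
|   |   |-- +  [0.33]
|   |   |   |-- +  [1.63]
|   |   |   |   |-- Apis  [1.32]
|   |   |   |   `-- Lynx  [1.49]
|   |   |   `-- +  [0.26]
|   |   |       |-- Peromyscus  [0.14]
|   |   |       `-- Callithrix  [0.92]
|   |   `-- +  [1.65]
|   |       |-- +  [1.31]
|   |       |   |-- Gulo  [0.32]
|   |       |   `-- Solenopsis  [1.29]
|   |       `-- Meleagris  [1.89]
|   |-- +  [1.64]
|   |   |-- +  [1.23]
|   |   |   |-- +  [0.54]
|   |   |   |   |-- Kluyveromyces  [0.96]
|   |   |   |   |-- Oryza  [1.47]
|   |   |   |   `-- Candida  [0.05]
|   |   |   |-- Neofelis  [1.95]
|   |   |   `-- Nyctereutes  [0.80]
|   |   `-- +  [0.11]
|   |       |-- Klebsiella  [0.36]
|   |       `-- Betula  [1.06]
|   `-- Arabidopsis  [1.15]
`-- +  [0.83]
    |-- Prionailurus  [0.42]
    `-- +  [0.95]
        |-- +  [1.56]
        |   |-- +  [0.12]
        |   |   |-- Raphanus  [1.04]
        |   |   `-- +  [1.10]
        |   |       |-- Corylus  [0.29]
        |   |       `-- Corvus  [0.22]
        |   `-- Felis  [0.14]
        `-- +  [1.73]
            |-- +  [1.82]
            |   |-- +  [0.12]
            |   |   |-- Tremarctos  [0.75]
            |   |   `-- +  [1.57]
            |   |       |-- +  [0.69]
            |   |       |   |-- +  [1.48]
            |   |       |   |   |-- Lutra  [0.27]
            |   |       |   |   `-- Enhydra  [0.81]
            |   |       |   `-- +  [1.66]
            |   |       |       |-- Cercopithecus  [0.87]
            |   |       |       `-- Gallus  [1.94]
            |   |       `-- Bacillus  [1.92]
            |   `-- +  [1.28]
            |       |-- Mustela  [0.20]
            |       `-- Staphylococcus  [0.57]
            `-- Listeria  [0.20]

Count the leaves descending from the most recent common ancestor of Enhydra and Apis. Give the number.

The MRCA of Enhydra and Apis is the root, so the clade is the entire tree.
That clade contains 29 terminal taxa: Apis, Arabidopsis, Bacillus, Betula, Callithrix, Candida, Cercopithecus, Corvus, Corylus, Enhydra, Felis, Gallus, Gulo, Klebsiella, Kluyveromyces, Listeria, Lutra, Lynx, Meleagris, Mustela, Neofelis, Nyctereutes, Oryza, Peromyscus, Prionailurus, Raphanus, Solenopsis, Staphylococcus, Tremarctos.

29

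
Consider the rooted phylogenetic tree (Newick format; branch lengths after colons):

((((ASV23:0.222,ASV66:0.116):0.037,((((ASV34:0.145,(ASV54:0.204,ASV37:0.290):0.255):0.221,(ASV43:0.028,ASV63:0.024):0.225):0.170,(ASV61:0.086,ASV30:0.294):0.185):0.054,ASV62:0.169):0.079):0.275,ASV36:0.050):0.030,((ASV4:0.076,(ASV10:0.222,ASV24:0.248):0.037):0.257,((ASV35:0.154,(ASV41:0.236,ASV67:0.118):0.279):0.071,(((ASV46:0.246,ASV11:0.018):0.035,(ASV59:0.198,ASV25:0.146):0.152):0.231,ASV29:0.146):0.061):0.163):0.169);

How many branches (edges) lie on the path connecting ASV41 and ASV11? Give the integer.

The MRCA of ASV41 and ASV11 is the node subtending ((ASV35,(ASV41,ASV67)),(((ASV46,ASV11),(ASV59,ASV25)),ASV29)).
From ASV41 up to that node: 3 branches. From ASV11 up to the same node: 4 branches. Total: 3 + 4 = 7.

7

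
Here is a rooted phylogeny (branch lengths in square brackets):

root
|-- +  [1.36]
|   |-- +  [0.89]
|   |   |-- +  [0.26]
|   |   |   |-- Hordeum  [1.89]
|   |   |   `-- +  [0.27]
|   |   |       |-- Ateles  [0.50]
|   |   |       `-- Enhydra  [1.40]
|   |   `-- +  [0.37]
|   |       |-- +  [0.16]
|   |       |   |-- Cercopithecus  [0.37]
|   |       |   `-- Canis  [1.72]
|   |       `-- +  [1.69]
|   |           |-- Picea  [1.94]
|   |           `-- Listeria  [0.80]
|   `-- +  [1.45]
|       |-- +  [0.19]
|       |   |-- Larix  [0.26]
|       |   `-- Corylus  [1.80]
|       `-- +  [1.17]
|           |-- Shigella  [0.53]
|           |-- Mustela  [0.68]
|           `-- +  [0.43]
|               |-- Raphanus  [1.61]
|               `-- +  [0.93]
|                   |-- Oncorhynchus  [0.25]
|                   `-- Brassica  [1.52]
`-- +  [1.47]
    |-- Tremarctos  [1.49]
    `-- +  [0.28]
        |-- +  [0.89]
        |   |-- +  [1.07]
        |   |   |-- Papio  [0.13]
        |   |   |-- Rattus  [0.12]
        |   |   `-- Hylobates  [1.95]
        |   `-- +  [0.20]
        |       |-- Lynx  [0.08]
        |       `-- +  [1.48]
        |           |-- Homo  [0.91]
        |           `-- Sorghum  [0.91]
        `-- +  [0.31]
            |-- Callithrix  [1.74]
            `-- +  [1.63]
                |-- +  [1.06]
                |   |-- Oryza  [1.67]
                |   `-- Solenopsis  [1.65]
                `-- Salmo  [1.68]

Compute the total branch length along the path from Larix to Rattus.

The path runs Larix → … → MRCA → … → Rattus; the MRCA is the root of the tree.
Branch lengths along that path: 0.26 + 0.19 + 1.45 + 1.36 + 1.47 + 0.28 + 0.89 + 1.07 + 0.12 = 7.09.

7.09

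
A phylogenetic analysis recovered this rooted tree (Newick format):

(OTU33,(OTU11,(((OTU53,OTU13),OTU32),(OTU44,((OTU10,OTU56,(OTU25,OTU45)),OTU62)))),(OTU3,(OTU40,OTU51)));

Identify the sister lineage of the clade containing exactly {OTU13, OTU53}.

OTU32

The clade containing exactly {OTU13, OTU53} attaches to the tree at the node subtending ((OTU53,OTU13),OTU32).
The other lineage descending from that same node — the sister group — is the single tip OTU32.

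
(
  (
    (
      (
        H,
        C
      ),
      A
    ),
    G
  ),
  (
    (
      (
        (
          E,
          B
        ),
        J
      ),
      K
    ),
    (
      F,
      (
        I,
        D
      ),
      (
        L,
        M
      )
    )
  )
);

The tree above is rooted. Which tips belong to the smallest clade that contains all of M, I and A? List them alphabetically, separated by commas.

Tracing M: it sits inside (L,M).
Tracing I: it sits inside (I,D).
Tracing A: it sits inside ((H,C),A).
The smallest clade enclosing all 3 is the whole tree (their MRCA is the root), so the answer is all 13 tips in alphabetical order.

A, B, C, D, E, F, G, H, I, J, K, L, M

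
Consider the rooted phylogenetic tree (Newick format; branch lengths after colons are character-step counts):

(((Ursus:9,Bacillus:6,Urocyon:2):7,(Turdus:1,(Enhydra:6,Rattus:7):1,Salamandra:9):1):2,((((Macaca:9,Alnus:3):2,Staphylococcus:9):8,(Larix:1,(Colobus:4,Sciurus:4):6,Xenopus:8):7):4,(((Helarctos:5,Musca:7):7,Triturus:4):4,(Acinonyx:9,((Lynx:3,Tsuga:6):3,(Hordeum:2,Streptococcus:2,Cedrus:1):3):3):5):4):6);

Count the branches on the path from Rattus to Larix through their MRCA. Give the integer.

The MRCA of Rattus and Larix is the root of the tree.
From Rattus up to that node: 4 branches. From Larix up to the same node: 4 branches. Total: 4 + 4 = 8.

8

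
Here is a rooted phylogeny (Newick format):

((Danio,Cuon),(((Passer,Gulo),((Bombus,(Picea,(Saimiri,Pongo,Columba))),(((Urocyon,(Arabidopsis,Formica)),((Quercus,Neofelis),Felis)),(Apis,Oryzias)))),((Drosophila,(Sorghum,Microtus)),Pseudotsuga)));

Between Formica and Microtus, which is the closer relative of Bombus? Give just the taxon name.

The MRCA of Bombus and Formica subtends ((Bombus,(Picea,(Saimiri,Pongo,Columba))),(((Urocyon,(Arabidopsis,Formica)),((Quercus,Neofelis),Felis)),(Apis,Oryzias))) (13 taxa).
The MRCA of Bombus and Microtus subtends (((Passer,Gulo),((Bombus,(Picea,(Saimiri,Pongo,Columba))),(((Urocyon,(Arabidopsis,Formica)),((Quercus,Neofelis),Felis)),(Apis,Oryzias)))),((Drosophila,(Sorghum,Microtus)),Pseudotsuga)) (19 taxa).
The first is nested inside the second, so Bombus shares a more recent common ancestor with Formica.

Formica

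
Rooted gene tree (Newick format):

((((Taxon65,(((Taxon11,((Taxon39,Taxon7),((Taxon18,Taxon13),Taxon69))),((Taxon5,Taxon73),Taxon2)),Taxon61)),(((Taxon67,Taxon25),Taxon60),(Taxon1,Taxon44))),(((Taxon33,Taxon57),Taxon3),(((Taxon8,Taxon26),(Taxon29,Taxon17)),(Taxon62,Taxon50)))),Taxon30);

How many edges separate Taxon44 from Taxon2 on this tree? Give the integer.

8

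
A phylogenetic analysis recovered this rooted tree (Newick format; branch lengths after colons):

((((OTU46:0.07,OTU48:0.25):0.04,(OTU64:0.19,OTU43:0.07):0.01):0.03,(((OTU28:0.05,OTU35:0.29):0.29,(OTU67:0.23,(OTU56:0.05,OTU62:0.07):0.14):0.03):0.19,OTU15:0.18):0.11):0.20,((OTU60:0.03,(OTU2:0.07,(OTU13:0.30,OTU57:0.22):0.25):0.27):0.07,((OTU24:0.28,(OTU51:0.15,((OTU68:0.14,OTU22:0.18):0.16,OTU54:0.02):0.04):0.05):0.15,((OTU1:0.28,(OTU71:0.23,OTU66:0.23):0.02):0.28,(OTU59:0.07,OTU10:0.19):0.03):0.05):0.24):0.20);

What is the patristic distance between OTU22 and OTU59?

The path runs OTU22 → … → MRCA → … → OTU59; the MRCA is the node subtending ((OTU24,(OTU51,((OTU68,OTU22),OTU54))),((OTU1,(OTU71,OTU66)),(OTU59,OTU10))).
Branch lengths along that path: 0.18 + 0.16 + 0.04 + 0.05 + 0.15 + 0.05 + 0.03 + 0.07 = 0.73.

0.73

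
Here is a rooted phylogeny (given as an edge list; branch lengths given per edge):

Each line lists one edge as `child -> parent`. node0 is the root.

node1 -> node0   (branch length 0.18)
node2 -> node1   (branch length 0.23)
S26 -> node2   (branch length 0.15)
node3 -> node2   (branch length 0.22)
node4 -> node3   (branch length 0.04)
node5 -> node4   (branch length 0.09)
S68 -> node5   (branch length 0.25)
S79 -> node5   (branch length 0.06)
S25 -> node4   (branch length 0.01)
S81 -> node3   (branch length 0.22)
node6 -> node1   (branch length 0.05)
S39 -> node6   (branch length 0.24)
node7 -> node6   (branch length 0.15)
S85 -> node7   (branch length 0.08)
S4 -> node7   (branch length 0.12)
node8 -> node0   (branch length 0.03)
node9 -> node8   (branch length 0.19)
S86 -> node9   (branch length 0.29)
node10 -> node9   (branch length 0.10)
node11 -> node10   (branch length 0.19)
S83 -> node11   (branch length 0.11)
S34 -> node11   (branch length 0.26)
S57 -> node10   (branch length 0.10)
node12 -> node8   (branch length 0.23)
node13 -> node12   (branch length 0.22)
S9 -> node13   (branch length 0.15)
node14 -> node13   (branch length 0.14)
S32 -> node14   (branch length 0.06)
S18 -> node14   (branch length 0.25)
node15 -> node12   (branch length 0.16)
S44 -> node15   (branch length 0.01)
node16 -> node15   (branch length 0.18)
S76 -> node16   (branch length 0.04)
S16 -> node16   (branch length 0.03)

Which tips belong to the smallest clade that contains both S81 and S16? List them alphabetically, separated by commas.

Tracing S81: it sits inside (((S68,S79),S25),S81).
Tracing S16: it sits inside (S76,S16).
The smallest clade enclosing both is the whole tree (their MRCA is the root), so the answer is all 18 tips in alphabetical order.

S16, S18, S25, S26, S32, S34, S39, S4, S44, S57, S68, S76, S79, S81, S83, S85, S86, S9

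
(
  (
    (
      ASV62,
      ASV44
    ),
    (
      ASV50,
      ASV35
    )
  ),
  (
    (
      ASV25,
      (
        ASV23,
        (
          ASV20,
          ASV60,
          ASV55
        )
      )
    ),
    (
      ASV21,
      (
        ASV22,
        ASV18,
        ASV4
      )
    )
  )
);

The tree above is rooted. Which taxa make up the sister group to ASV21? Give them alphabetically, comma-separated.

ASV21 attaches to the tree at the node subtending (ASV21,(ASV22,ASV18,ASV4)).
The other lineage descending from that same node — the sister group — is (ASV22,ASV18,ASV4); its 3 tips in alphabetical order are the answer.

ASV18, ASV22, ASV4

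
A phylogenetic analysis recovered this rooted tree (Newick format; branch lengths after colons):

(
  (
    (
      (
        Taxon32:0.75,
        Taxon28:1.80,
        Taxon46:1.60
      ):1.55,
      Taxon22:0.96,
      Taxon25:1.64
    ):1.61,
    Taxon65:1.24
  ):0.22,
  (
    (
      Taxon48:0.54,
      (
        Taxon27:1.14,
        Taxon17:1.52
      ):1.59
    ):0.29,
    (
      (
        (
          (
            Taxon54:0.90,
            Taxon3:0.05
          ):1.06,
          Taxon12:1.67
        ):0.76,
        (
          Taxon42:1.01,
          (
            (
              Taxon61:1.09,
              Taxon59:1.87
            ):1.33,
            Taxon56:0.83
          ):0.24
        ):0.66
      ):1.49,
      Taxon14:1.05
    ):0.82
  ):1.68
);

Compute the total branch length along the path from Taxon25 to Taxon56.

9.19

The path runs Taxon25 → … → MRCA → … → Taxon56; the MRCA is the root of the tree.
Branch lengths along that path: 1.64 + 1.61 + 0.22 + 1.68 + 0.82 + 1.49 + 0.66 + 0.24 + 0.83 = 9.19.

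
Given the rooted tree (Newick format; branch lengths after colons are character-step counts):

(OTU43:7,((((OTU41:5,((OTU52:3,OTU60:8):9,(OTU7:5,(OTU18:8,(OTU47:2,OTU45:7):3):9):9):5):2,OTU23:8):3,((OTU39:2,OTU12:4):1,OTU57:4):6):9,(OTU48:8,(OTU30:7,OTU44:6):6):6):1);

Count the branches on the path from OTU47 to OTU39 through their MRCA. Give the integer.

10

The MRCA of OTU47 and OTU39 is the node subtending (((OTU41,((OTU52,OTU60),(OTU7,(OTU18,(OTU47,OTU45))))),OTU23),((OTU39,OTU12),OTU57)).
From OTU47 up to that node: 7 branches. From OTU39 up to the same node: 3 branches. Total: 7 + 3 = 10.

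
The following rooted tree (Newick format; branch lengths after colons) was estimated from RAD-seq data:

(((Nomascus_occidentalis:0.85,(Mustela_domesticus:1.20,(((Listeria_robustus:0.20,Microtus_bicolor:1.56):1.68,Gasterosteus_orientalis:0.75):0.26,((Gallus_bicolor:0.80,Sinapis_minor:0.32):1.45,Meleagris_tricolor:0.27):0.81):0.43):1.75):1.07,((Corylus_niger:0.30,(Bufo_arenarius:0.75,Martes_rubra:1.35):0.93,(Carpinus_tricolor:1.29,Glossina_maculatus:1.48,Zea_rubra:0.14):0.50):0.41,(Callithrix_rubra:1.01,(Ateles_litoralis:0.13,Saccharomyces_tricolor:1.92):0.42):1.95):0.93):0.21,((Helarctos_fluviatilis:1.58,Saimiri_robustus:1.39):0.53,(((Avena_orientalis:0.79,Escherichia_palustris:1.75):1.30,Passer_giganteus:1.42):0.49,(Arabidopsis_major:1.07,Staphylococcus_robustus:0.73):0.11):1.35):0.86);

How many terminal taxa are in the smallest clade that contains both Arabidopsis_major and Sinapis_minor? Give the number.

24

The MRCA of Arabidopsis_major and Sinapis_minor is the root, so the clade is the entire tree.
That clade contains 24 terminal taxa: Arabidopsis_major, Ateles_litoralis, Avena_orientalis, Bufo_arenarius, Callithrix_rubra, Carpinus_tricolor, Corylus_niger, Escherichia_palustris, Gallus_bicolor, Gasterosteus_orientalis, Glossina_maculatus, Helarctos_fluviatilis, Listeria_robustus, Martes_rubra, Meleagris_tricolor, Microtus_bicolor, Mustela_domesticus, Nomascus_occidentalis, Passer_giganteus, Saccharomyces_tricolor, Saimiri_robustus, Sinapis_minor, Staphylococcus_robustus, Zea_rubra.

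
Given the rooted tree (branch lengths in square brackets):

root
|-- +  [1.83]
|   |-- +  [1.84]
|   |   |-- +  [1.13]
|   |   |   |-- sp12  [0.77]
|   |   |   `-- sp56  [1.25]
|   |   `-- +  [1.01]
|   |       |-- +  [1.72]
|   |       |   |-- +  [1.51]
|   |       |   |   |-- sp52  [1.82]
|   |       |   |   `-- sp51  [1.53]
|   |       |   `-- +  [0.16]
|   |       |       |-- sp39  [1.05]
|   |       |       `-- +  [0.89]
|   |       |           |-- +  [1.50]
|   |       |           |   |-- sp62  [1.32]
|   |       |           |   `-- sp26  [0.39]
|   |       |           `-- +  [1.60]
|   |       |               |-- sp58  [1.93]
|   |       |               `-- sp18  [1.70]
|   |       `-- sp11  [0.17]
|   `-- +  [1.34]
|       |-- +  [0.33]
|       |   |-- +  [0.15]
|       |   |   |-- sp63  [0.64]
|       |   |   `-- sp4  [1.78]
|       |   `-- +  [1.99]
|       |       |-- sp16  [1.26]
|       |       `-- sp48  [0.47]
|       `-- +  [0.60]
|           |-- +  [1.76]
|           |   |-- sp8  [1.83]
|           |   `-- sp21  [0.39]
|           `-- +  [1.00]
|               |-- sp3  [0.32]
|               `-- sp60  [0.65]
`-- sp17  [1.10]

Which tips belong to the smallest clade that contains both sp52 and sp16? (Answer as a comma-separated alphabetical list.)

sp11, sp12, sp16, sp18, sp21, sp26, sp3, sp39, sp4, sp48, sp51, sp52, sp56, sp58, sp60, sp62, sp63, sp8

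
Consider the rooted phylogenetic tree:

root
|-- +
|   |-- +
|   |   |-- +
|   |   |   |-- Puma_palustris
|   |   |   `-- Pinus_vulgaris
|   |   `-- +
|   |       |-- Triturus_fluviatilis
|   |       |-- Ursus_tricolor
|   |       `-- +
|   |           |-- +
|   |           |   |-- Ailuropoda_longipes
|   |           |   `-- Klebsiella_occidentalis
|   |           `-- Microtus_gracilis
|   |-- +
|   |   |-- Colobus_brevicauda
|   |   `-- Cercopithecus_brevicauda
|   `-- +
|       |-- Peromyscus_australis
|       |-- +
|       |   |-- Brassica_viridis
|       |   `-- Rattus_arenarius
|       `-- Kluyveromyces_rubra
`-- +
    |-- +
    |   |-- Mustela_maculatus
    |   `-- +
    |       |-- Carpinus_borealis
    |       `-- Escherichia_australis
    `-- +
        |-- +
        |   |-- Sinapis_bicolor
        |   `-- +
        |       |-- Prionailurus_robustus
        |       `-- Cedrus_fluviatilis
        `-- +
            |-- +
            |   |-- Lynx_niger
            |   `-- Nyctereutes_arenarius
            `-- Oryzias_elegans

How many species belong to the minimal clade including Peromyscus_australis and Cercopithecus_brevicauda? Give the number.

The MRCA of Peromyscus_australis and Cercopithecus_brevicauda is the node subtending (((Puma_palustris,Pinus_vulgaris),(Triturus_fluviatilis,Ursus_tricolor,((Ailuropoda_longipes,Klebsiella_occidentalis),Microtus_gracilis))),(Colobus_brevicauda,Cercopithecus_brevicauda),(Peromyscus_australis,(Brassica_viridis,Rattus_arenarius),Kluyveromyces_rubra)).
That clade contains 13 terminal taxa: Ailuropoda_longipes, Brassica_viridis, Cercopithecus_brevicauda, Colobus_brevicauda, Klebsiella_occidentalis, Kluyveromyces_rubra, Microtus_gracilis, Peromyscus_australis, Pinus_vulgaris, Puma_palustris, Rattus_arenarius, Triturus_fluviatilis, Ursus_tricolor.

13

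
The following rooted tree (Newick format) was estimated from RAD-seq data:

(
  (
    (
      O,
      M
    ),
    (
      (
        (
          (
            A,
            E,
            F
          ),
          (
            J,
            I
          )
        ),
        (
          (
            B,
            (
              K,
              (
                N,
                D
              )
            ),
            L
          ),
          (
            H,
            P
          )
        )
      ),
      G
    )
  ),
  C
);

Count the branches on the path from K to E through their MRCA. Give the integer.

7

The MRCA of K and E is the node subtending (((A,E,F),(J,I)),((B,(K,(N,D)),L),(H,P))).
From K up to that node: 4 branches. From E up to the same node: 3 branches. Total: 4 + 3 = 7.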